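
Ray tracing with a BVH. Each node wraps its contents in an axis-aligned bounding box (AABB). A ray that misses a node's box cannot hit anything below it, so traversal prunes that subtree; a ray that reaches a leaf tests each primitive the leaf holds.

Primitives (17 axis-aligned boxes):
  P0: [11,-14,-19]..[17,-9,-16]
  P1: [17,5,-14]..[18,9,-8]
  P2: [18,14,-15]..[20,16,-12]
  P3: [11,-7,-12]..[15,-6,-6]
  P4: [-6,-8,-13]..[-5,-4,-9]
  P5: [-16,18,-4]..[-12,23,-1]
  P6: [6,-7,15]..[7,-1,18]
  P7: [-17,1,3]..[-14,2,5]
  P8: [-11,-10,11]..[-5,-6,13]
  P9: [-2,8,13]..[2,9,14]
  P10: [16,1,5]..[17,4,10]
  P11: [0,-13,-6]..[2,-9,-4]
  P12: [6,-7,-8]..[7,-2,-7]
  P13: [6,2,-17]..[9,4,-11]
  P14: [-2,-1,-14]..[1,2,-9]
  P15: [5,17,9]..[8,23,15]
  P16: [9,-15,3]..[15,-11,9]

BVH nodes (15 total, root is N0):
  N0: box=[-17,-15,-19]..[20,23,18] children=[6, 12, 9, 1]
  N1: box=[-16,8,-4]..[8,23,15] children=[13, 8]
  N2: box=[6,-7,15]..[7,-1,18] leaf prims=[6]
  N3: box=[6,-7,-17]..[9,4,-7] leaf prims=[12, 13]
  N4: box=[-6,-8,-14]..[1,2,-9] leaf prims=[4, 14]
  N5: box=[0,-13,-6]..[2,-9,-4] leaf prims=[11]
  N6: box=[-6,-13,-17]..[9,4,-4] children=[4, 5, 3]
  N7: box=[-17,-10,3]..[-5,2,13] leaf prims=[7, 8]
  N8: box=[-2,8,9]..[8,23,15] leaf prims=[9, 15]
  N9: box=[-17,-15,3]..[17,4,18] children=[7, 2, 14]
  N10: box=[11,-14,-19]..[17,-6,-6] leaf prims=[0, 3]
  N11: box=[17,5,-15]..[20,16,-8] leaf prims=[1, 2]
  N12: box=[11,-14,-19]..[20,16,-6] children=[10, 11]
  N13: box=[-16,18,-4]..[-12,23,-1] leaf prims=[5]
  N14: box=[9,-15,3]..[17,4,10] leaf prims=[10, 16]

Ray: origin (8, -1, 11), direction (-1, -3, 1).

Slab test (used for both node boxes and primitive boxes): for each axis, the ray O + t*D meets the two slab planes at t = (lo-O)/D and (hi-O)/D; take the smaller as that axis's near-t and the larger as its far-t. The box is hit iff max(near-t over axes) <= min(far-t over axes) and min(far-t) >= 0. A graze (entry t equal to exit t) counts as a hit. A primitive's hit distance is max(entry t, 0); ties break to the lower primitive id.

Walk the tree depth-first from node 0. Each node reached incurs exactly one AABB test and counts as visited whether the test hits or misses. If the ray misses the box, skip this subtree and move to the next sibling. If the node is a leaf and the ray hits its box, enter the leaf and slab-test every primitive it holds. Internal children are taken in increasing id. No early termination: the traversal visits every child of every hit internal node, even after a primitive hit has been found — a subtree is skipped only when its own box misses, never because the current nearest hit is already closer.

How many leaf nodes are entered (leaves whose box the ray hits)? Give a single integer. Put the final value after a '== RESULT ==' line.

Walk:
N0 x:[-12,25] y:[-8,14/3] z:[-30,7] -> hit [-8,14/3], descend [1, 6, 9, 12]
  N1 x:[0,24] y:[-8,-3] z:[-15,4] -> miss, prune
  N6 x:[-1,14] y:[-5/3,4] z:[-28,-15] -> miss, prune
  N9 x:[-9,25] y:[-5/3,14/3] z:[-8,7] -> hit [-5/3,14/3], descend [2, 7, 14]
    N2 x:[1,2] y:[0,2] z:[4,7] -> miss, prune
    N7 x:[13,25] y:[-1,3] z:[-8,2] -> miss, prune
    N14 x:[-9,-1] y:[-5/3,14/3] z:[-8,-1] -> miss, prune
  N12 x:[-12,-3] y:[-17/3,13/3] z:[-30,-17] -> miss, prune

8 AABB tests over nodes [0, 1, 6, 9, 2, 7, 14, 12]; 0 leaves entered; closest miss.

== RESULT ==
0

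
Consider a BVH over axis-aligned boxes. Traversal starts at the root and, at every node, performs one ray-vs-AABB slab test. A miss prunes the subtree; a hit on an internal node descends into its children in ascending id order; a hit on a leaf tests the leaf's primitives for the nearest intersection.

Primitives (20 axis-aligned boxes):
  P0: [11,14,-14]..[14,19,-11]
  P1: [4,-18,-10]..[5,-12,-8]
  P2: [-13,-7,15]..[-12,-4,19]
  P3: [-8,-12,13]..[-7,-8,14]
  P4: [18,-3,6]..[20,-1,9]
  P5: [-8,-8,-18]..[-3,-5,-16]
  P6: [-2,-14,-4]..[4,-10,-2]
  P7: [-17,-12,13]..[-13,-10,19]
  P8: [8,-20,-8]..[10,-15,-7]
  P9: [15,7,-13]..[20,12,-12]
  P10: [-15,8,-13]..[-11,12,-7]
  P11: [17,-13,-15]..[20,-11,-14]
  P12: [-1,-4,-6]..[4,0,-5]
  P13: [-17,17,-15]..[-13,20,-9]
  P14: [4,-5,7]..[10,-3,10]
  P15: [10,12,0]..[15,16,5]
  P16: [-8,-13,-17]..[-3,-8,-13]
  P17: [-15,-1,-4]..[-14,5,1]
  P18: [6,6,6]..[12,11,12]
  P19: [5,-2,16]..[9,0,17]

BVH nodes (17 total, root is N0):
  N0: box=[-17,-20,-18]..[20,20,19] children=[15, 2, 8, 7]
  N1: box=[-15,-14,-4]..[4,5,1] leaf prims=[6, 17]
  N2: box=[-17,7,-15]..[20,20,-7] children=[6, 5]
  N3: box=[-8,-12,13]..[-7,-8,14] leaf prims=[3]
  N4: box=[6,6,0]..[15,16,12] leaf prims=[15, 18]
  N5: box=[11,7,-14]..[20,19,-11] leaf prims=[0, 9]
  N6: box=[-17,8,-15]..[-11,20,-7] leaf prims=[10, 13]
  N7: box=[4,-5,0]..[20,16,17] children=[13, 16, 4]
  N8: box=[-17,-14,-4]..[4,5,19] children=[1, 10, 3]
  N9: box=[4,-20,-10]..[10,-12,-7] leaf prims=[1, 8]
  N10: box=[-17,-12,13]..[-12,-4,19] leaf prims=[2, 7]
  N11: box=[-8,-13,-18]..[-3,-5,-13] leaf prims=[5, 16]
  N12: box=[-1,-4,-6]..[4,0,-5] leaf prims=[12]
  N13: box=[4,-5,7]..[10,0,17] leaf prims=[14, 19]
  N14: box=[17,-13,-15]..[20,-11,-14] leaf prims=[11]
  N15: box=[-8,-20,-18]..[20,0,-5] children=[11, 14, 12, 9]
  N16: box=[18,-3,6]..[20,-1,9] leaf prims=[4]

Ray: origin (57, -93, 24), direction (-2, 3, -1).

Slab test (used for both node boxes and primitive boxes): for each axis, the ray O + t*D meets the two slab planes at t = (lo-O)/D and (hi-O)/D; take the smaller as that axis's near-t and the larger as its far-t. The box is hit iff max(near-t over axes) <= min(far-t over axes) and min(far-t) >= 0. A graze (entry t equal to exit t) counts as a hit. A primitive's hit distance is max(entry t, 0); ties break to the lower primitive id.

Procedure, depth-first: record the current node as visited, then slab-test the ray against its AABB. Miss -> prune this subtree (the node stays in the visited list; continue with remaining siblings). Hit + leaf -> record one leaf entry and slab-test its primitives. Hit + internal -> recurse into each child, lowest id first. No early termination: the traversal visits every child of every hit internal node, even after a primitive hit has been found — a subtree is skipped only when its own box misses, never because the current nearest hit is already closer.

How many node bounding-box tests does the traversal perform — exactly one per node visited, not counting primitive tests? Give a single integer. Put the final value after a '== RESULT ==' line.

Trace the traversal:
N0 x:[37/2,37] y:[73/3,113/3] z:[5,42] -> hit [73/3,37], descend [2, 7, 8, 15]
  N2 x:[37/2,37] y:[100/3,113/3] z:[31,39] -> hit [100/3,37], descend [5, 6]
    N5 x:[37/2,23] y:[100/3,112/3] z:[35,38] -> miss, prune
    N6 x:[34,37] y:[101/3,113/3] z:[31,39] -> hit [34,37] leaf, test {P10@t=34, P13@t=110/3}
  N7 x:[37/2,53/2] y:[88/3,109/3] z:[7,24] -> miss, prune
  N8 x:[53/2,37] y:[79/3,98/3] z:[5,28] -> hit [53/2,28], descend [1, 3, 10]
    N1 x:[53/2,36] y:[79/3,98/3] z:[23,28] -> hit [53/2,28] leaf, test {P6@t=53/2, P17(miss)}
    N3 x:[32,65/2] y:[27,85/3] z:[10,11] -> miss, prune
    N10 x:[69/2,37] y:[27,89/3] z:[5,11] -> miss, prune
  N15 x:[37/2,65/2] y:[73/3,31] z:[29,42] -> hit [29,31], descend [9, 11, 12, 14]
    N9 x:[47/2,53/2] y:[73/3,27] z:[31,34] -> miss, prune
    N11 x:[30,65/2] y:[80/3,88/3] z:[37,42] -> miss, prune
    N12 x:[53/2,29] y:[89/3,31] z:[29,30] -> miss, prune
    N14 x:[37/2,20] y:[80/3,82/3] z:[38,39] -> miss, prune

Visited [0, 2, 5, 6, 7, 8, 1, 3, 10, 15, 9, 11, 12, 14]. Tests: 14 box, 2 leaf. Nearest: P6.

== RESULT ==
14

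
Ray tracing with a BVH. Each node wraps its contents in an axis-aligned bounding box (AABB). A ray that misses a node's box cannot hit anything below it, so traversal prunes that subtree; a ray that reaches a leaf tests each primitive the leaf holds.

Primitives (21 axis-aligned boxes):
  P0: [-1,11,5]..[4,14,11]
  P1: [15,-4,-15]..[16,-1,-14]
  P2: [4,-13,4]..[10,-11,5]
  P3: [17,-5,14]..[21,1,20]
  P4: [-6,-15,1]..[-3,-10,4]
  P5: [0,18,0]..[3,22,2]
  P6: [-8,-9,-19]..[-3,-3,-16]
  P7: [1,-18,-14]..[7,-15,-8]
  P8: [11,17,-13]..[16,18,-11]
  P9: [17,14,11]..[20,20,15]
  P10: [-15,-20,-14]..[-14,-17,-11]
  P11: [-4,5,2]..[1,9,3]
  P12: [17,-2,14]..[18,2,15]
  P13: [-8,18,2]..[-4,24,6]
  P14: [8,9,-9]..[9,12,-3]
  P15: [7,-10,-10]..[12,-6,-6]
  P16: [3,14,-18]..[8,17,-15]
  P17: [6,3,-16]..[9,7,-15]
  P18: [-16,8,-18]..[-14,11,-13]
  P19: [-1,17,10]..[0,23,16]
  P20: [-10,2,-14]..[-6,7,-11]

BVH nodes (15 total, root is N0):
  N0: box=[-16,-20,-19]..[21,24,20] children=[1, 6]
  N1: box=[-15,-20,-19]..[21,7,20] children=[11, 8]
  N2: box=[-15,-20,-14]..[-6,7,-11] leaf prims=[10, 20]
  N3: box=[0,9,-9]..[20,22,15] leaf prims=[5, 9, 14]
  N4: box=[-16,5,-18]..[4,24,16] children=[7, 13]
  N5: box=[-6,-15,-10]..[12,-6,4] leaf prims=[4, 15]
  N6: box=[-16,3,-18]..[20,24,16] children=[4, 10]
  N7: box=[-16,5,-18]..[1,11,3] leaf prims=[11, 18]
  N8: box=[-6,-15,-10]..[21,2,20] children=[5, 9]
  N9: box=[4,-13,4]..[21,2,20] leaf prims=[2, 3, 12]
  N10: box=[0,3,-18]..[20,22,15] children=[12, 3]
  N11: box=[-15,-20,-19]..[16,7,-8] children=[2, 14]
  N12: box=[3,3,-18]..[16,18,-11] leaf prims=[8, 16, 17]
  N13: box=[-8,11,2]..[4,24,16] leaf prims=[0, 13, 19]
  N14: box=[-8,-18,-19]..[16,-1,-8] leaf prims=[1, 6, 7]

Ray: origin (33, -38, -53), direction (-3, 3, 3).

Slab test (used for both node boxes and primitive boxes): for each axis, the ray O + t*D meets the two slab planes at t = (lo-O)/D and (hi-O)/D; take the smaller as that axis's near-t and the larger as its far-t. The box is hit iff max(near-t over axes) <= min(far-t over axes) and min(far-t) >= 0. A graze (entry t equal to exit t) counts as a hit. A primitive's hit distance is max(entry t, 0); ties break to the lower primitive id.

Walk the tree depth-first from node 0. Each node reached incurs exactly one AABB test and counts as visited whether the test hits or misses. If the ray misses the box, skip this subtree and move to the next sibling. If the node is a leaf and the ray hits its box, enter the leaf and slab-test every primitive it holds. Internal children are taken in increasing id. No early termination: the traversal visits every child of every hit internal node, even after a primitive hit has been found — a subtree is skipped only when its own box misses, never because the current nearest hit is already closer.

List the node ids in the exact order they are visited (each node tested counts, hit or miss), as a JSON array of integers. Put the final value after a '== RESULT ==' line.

Traverse from the root:
N0 x:[4,49/3] y:[6,62/3] z:[34/3,73/3] -> hit [34/3,49/3], descend [1, 6]
  N1 x:[4,16] y:[6,15] z:[34/3,73/3] -> hit [34/3,15], descend [8, 11]
    N8 x:[4,13] y:[23/3,40/3] z:[43/3,73/3] -> miss, prune
    N11 x:[17/3,16] y:[6,15] z:[34/3,15] -> hit [34/3,15], descend [2, 14]
      N2 x:[13,16] y:[6,15] z:[13,14] -> hit [13,14] leaf, test {P10(miss), P20@t=40/3}
      N14 x:[17/3,41/3] y:[20/3,37/3] z:[34/3,15] -> hit [34/3,37/3] leaf, test {P1(miss), P6(miss), P7(miss)}
  N6 x:[13/3,49/3] y:[41/3,62/3] z:[35/3,23] -> hit [41/3,49/3], descend [4, 10]
    N4 x:[29/3,49/3] y:[43/3,62/3] z:[35/3,23] -> hit [43/3,49/3], descend [7, 13]
      N7 x:[32/3,49/3] y:[43/3,49/3] z:[35/3,56/3] -> hit [43/3,49/3] leaf, test {P11(miss), P18(miss)}
      N13 x:[29/3,41/3] y:[49/3,62/3] z:[55/3,23] -> miss, prune
    N10 x:[13/3,11] y:[41/3,20] z:[35/3,68/3] -> miss, prune

Visited [0, 1, 8, 11, 2, 14, 6, 4, 7, 13, 10]. Tests: 11 box, 3 leaf. Nearest: P20.

== RESULT ==
[0, 1, 8, 11, 2, 14, 6, 4, 7, 13, 10]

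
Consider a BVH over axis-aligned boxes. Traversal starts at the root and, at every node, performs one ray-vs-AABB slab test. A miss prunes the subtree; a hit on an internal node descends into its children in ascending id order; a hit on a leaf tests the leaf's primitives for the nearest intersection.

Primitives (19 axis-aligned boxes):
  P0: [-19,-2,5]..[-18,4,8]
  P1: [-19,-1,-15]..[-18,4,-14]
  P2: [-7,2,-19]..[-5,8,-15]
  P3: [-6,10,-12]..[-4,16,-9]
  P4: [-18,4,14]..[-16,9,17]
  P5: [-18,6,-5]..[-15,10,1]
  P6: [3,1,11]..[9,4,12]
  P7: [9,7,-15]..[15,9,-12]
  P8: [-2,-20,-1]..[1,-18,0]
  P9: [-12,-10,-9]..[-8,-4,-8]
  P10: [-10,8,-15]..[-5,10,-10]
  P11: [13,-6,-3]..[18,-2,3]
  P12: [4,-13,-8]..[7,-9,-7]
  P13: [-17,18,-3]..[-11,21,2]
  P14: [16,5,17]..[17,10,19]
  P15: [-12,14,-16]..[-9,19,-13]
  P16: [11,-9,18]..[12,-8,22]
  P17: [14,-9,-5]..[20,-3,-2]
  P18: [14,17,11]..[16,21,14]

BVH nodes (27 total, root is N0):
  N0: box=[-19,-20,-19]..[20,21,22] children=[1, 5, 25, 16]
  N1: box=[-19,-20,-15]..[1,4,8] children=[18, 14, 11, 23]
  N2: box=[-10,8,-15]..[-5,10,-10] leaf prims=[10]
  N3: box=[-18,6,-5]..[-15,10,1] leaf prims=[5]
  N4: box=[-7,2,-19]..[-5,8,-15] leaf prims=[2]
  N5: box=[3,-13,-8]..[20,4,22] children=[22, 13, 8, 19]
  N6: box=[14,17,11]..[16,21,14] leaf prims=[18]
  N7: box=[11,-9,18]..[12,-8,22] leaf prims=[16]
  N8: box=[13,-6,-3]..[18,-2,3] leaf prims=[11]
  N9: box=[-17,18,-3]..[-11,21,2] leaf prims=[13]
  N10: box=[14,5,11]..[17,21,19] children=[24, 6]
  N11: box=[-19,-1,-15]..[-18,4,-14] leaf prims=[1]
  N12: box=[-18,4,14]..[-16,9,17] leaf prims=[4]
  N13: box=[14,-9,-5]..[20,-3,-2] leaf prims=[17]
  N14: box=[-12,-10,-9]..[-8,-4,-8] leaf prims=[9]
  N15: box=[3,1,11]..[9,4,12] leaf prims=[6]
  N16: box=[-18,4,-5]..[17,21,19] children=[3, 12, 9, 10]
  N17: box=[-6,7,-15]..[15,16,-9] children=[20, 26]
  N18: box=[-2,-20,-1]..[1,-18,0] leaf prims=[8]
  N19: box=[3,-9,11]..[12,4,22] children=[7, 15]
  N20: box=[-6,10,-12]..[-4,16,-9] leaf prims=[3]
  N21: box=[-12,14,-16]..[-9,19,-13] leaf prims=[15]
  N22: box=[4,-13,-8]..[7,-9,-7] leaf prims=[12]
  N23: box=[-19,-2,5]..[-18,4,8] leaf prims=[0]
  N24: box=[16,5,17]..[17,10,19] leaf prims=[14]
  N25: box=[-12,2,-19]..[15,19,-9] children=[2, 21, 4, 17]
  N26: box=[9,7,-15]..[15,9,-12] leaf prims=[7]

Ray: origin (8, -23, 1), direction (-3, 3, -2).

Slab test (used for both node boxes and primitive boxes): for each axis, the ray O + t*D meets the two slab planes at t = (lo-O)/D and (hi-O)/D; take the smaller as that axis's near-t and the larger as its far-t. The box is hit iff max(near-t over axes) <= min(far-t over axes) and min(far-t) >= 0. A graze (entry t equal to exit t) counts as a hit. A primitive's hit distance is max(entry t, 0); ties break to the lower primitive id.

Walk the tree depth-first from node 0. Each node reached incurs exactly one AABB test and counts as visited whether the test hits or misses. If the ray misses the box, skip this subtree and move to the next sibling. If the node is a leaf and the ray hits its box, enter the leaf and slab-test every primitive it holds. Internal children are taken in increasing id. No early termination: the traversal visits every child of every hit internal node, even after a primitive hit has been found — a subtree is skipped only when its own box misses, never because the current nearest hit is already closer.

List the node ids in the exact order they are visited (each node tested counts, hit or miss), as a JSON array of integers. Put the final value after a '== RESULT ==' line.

Walk:
N0 x:[-4,9] y:[1,44/3] z:[-21/2,10] -> hit [1,9], descend [1, 5, 16, 25]
  N1 x:[7/3,9] y:[1,9] z:[-7/2,8] -> hit [7/3,8], descend [11, 14, 18, 23]
    N11 x:[26/3,9] y:[22/3,9] z:[15/2,8] -> miss, prune
    N14 x:[16/3,20/3] y:[13/3,19/3] z:[9/2,5] -> miss, prune
    N18 x:[7/3,10/3] y:[1,5/3] z:[1/2,1] -> miss, prune
    N23 x:[26/3,9] y:[7,9] z:[-7/2,-2] -> miss, prune
  N5 x:[-4,5/3] y:[10/3,9] z:[-21/2,9/2] -> miss, prune
  N16 x:[-3,26/3] y:[9,44/3] z:[-9,3] -> miss, prune
  N25 x:[-7/3,20/3] y:[25/3,14] z:[5,10] -> miss, prune

9 AABB tests over nodes [0, 1, 11, 14, 18, 23, 5, 16, 25]; 0 leaves entered; closest miss.

== RESULT ==
[0, 1, 11, 14, 18, 23, 5, 16, 25]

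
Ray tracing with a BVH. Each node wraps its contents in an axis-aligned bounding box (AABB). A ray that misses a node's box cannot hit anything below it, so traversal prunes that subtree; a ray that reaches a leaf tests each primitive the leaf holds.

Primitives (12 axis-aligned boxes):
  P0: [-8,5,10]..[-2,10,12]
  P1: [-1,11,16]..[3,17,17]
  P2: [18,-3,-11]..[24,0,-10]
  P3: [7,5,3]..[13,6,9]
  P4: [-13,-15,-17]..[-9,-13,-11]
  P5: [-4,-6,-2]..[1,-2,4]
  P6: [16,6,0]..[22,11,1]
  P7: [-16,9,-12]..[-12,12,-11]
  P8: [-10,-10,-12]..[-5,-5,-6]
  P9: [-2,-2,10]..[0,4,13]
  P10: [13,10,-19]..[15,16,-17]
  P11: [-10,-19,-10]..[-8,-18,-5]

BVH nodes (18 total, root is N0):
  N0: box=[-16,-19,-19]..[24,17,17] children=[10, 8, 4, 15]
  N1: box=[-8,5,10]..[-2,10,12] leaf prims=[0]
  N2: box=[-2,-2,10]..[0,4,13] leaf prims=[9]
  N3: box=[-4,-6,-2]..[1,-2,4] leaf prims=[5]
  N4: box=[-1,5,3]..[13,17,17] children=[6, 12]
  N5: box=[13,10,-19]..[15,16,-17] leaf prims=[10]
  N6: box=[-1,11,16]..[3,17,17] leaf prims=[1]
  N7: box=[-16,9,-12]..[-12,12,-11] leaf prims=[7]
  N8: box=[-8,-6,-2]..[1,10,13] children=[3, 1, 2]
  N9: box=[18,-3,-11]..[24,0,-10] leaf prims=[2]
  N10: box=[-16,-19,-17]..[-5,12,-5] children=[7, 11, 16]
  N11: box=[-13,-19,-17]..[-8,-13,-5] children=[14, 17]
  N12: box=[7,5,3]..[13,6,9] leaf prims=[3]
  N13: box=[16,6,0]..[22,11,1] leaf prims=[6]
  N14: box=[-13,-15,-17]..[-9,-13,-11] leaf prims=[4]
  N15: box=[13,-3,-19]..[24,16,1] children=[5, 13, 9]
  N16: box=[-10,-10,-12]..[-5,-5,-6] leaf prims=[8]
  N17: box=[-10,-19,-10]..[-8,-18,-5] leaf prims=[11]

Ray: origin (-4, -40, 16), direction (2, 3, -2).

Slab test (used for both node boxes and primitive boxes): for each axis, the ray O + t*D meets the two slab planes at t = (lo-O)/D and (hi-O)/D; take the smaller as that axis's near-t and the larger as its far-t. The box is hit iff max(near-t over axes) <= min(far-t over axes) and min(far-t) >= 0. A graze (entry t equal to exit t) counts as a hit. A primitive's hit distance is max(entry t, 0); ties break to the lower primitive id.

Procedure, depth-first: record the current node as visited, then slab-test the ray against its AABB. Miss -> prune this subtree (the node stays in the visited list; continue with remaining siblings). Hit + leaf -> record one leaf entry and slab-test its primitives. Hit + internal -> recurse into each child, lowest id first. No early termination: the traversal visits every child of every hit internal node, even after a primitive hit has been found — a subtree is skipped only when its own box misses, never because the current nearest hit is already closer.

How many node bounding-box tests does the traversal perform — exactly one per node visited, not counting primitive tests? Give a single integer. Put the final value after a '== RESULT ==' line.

Walk:
N0 x:[-6,14] y:[7,19] z:[-1/2,35/2] -> hit [7,14], descend [4, 8, 10, 15]
  N4 x:[3/2,17/2] y:[15,19] z:[-1/2,13/2] -> miss, prune
  N8 x:[-2,5/2] y:[34/3,50/3] z:[3/2,9] -> miss, prune
  N10 x:[-6,-1/2] y:[7,52/3] z:[21/2,33/2] -> miss, prune
  N15 x:[17/2,14] y:[37/3,56/3] z:[15/2,35/2] -> hit [37/3,14], descend [5, 9, 13]
    N5 x:[17/2,19/2] y:[50/3,56/3] z:[33/2,35/2] -> miss, prune
    N9 x:[11,14] y:[37/3,40/3] z:[13,27/2] -> hit [13,40/3] leaf, test {P2@t=13}
    N13 x:[10,13] y:[46/3,17] z:[15/2,8] -> miss, prune

8 AABB tests over nodes [0, 4, 8, 10, 15, 5, 9, 13]; 1 leaf entered; closest P2.

== RESULT ==
8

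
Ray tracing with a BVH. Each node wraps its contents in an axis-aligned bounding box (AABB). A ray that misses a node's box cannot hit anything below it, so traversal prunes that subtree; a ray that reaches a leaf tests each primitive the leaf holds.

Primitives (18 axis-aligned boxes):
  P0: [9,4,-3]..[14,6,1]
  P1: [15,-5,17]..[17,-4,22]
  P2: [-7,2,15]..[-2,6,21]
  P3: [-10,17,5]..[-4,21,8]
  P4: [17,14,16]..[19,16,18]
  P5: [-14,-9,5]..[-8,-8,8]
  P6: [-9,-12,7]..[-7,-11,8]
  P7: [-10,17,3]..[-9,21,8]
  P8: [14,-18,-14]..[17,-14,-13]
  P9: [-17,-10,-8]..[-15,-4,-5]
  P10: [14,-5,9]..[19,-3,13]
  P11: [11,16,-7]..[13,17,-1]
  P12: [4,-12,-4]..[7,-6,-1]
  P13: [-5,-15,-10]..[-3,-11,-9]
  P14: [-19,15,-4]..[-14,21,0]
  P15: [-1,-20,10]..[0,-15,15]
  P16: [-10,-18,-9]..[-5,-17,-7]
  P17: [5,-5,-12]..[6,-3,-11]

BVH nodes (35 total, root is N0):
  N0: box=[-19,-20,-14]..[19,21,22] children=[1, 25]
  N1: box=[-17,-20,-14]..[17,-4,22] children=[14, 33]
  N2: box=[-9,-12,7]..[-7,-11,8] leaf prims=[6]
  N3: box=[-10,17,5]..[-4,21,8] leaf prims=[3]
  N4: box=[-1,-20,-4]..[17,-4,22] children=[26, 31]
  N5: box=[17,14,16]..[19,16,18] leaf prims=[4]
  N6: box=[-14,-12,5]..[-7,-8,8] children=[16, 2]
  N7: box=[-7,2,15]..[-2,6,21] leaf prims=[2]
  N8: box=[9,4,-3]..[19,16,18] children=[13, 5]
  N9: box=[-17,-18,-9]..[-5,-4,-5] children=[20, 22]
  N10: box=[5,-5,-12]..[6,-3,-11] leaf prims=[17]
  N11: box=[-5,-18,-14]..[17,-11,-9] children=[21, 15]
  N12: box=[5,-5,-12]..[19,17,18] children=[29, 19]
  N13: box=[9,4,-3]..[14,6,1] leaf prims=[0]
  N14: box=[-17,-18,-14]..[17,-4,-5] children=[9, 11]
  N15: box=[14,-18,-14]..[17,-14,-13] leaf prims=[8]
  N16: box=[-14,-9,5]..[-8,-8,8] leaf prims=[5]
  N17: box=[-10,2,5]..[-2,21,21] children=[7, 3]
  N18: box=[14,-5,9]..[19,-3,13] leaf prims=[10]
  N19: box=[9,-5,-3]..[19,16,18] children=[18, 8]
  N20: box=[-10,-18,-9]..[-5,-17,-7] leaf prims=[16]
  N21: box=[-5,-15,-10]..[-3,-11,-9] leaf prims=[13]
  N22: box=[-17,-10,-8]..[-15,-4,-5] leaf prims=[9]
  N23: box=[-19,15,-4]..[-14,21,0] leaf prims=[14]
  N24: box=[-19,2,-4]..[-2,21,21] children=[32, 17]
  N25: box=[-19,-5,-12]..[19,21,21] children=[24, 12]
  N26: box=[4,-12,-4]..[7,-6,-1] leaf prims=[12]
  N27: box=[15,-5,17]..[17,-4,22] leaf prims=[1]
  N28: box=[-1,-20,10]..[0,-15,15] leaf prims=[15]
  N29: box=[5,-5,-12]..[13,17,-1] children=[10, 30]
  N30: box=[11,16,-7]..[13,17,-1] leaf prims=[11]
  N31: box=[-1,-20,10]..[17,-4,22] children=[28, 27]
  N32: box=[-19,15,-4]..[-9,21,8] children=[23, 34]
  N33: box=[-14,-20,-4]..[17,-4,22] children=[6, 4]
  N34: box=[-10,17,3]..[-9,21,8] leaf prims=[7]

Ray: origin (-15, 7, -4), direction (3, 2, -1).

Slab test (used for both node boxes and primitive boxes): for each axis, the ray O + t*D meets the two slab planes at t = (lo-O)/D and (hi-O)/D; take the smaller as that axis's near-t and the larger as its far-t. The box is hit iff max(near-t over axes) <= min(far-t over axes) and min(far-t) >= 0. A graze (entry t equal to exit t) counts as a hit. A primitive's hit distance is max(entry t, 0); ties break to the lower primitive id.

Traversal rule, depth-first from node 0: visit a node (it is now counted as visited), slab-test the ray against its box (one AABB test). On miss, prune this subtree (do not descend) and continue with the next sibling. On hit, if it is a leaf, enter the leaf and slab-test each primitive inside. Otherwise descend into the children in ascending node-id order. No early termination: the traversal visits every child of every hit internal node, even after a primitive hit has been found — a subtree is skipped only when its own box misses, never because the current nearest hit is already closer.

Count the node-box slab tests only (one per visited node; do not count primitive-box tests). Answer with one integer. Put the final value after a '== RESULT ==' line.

Trace the traversal:
N0 x:[-4/3,34/3] y:[-27/2,7] z:[-26,10] -> hit [-4/3,7], descend [1, 25]
  N1 x:[-2/3,32/3] y:[-27/2,-11/2] z:[-26,10] -> miss, prune
  N25 x:[-4/3,34/3] y:[-6,7] z:[-25,8] -> hit [-4/3,7], descend [12, 24]
    N12 x:[20/3,34/3] y:[-6,5] z:[-22,8] -> miss, prune
    N24 x:[-4/3,13/3] y:[-5/2,7] z:[-25,0] -> hit [-4/3,0], descend [17, 32]
      N17 x:[5/3,13/3] y:[-5/2,7] z:[-25,-9] -> miss, prune
      N32 x:[-4/3,2] y:[4,7] z:[-12,0] -> miss, prune

order=[0, 1, 25, 12, 24, 17, 32]  |boxes|=7  |leaves|=0  hit=miss

== RESULT ==
7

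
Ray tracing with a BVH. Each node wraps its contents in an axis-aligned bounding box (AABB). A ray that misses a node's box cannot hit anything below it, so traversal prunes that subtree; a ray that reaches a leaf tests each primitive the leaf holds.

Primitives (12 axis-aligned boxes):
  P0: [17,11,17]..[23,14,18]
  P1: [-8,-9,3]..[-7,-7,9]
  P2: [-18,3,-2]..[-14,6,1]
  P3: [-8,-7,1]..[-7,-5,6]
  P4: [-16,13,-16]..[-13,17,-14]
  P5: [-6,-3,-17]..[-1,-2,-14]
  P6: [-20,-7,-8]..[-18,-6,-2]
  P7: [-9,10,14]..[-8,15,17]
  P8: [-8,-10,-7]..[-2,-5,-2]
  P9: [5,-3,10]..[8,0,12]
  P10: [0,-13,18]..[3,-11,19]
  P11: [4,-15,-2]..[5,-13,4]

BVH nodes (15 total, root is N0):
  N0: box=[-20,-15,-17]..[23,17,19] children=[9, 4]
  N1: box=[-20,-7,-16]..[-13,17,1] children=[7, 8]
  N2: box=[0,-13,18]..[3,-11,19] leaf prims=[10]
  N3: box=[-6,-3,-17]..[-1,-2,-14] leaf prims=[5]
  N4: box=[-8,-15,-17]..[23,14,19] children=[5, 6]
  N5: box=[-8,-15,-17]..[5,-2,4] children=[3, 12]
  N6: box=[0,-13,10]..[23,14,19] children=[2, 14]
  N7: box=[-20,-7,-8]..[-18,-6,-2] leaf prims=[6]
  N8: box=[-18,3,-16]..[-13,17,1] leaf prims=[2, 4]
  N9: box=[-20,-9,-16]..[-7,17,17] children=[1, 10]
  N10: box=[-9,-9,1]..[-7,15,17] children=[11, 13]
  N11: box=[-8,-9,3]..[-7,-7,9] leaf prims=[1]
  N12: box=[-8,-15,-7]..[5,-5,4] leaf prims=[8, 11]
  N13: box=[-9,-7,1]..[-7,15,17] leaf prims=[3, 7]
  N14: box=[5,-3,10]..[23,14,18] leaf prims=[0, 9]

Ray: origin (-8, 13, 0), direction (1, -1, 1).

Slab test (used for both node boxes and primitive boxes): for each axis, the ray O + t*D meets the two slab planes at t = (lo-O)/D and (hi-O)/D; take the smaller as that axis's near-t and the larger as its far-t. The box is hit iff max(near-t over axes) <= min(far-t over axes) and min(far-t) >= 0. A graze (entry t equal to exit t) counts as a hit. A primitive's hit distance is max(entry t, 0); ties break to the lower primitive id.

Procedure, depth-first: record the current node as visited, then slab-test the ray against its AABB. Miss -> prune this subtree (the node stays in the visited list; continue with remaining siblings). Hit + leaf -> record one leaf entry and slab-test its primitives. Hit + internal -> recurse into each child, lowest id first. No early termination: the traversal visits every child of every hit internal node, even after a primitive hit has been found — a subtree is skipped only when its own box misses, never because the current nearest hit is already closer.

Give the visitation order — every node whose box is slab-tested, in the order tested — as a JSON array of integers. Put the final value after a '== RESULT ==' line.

Walk:
N0 x:[-12,31] y:[-4,28] z:[-17,19] -> hit [-4,19], descend [4, 9]
  N4 x:[0,31] y:[-1,28] z:[-17,19] -> hit [0,19], descend [5, 6]
    N5 x:[0,13] y:[15,28] z:[-17,4] -> miss, prune
    N6 x:[8,31] y:[-1,26] z:[10,19] -> hit [10,19], descend [2, 14]
      N2 x:[8,11] y:[24,26] z:[18,19] -> miss, prune
      N14 x:[13,31] y:[-1,16] z:[10,18] -> hit [13,16] leaf, test {P0(miss), P9(miss)}
  N9 x:[-12,1] y:[-4,22] z:[-16,17] -> hit [-4,1], descend [1, 10]
    N1 x:[-12,-5] y:[-4,20] z:[-16,1] -> miss, prune
    N10 x:[-1,1] y:[-2,22] z:[1,17] -> hit [1,1], descend [11, 13]
      N11 x:[0,1] y:[20,22] z:[3,9] -> miss, prune
      N13 x:[-1,1] y:[-2,20] z:[1,17] -> hit [1,1] leaf, test {P3(miss), P7(miss)}

Visited [0, 4, 5, 6, 2, 14, 9, 1, 10, 11, 13]. Tests: 11 box, 2 leaf. Nearest: miss.

== RESULT ==
[0, 4, 5, 6, 2, 14, 9, 1, 10, 11, 13]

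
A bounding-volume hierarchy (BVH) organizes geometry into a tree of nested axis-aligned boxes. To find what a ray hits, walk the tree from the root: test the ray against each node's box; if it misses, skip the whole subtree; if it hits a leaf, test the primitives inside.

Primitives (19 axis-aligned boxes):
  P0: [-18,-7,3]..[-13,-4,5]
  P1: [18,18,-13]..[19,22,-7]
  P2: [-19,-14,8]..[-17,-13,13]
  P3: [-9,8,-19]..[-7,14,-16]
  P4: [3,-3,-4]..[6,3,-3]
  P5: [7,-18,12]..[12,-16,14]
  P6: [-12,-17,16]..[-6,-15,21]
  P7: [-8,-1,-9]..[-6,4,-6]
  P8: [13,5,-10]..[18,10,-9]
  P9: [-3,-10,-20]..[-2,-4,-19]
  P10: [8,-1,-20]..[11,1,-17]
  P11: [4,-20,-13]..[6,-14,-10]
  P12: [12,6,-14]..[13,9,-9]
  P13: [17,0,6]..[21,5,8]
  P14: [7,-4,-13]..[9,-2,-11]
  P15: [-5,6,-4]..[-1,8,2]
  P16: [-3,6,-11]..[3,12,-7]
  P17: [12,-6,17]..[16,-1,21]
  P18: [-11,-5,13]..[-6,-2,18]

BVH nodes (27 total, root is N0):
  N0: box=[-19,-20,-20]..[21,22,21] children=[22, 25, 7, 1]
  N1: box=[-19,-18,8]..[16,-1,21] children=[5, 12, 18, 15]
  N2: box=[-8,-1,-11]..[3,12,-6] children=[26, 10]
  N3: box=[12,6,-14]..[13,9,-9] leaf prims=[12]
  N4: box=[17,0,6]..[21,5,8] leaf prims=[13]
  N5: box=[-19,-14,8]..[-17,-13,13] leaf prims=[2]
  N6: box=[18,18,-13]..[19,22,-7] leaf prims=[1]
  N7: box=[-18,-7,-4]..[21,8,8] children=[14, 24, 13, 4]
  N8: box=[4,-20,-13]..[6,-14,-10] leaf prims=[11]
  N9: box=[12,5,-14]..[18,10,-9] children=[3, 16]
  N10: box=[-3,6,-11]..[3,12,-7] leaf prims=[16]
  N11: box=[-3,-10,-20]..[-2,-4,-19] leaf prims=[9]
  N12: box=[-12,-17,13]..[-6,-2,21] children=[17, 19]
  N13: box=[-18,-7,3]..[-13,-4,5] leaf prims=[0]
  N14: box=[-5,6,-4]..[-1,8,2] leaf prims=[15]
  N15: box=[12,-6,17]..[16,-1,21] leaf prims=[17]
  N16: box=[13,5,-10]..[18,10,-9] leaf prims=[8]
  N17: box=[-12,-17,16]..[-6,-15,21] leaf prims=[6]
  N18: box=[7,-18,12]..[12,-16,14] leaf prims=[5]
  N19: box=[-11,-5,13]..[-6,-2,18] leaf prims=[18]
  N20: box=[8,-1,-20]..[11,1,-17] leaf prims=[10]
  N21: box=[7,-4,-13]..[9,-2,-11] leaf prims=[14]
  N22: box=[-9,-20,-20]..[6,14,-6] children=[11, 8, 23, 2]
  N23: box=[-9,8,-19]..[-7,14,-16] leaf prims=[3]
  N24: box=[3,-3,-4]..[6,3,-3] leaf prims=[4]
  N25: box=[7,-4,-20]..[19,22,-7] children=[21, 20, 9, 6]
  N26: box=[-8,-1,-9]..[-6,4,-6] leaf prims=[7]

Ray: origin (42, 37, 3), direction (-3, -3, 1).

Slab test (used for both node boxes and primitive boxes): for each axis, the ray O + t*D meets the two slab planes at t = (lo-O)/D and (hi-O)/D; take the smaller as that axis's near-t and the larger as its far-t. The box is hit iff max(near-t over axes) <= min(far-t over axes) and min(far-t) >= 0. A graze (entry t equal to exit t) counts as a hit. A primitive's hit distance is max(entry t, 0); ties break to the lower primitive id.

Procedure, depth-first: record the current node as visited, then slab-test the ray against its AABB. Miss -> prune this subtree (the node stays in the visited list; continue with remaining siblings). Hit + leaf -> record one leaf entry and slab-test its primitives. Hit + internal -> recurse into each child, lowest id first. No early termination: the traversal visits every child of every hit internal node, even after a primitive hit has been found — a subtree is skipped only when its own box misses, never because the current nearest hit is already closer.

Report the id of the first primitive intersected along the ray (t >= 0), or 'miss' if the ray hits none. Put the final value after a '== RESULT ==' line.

Walk:
N0 x:[7,61/3] y:[5,19] z:[-23,18] -> hit [7,18], descend [1, 7, 22, 25]
  N1 x:[26/3,61/3] y:[38/3,55/3] z:[5,18] -> hit [38/3,18], descend [5, 12, 15, 18]
    N5 x:[59/3,61/3] y:[50/3,17] z:[5,10] -> miss, prune
    N12 x:[16,18] y:[13,18] z:[10,18] -> hit [16,18], descend [17, 19]
      N17 x:[16,18] y:[52/3,18] z:[13,18] -> hit [52/3,18] leaf, test {P6@t=52/3}
      N19 x:[16,53/3] y:[13,14] z:[10,15] -> miss, prune
    N15 x:[26/3,10] y:[38/3,43/3] z:[14,18] -> miss, prune
    N18 x:[10,35/3] y:[53/3,55/3] z:[9,11] -> miss, prune
  N7 x:[7,20] y:[29/3,44/3] z:[-7,5] -> miss, prune
  N22 x:[12,17] y:[23/3,19] z:[-23,-9] -> miss, prune
  N25 x:[23/3,35/3] y:[5,41/3] z:[-23,-10] -> miss, prune

order=[0, 1, 5, 12, 17, 19, 15, 18, 7, 22, 25]  |boxes|=11  |leaves|=1  hit=P6

== RESULT ==
6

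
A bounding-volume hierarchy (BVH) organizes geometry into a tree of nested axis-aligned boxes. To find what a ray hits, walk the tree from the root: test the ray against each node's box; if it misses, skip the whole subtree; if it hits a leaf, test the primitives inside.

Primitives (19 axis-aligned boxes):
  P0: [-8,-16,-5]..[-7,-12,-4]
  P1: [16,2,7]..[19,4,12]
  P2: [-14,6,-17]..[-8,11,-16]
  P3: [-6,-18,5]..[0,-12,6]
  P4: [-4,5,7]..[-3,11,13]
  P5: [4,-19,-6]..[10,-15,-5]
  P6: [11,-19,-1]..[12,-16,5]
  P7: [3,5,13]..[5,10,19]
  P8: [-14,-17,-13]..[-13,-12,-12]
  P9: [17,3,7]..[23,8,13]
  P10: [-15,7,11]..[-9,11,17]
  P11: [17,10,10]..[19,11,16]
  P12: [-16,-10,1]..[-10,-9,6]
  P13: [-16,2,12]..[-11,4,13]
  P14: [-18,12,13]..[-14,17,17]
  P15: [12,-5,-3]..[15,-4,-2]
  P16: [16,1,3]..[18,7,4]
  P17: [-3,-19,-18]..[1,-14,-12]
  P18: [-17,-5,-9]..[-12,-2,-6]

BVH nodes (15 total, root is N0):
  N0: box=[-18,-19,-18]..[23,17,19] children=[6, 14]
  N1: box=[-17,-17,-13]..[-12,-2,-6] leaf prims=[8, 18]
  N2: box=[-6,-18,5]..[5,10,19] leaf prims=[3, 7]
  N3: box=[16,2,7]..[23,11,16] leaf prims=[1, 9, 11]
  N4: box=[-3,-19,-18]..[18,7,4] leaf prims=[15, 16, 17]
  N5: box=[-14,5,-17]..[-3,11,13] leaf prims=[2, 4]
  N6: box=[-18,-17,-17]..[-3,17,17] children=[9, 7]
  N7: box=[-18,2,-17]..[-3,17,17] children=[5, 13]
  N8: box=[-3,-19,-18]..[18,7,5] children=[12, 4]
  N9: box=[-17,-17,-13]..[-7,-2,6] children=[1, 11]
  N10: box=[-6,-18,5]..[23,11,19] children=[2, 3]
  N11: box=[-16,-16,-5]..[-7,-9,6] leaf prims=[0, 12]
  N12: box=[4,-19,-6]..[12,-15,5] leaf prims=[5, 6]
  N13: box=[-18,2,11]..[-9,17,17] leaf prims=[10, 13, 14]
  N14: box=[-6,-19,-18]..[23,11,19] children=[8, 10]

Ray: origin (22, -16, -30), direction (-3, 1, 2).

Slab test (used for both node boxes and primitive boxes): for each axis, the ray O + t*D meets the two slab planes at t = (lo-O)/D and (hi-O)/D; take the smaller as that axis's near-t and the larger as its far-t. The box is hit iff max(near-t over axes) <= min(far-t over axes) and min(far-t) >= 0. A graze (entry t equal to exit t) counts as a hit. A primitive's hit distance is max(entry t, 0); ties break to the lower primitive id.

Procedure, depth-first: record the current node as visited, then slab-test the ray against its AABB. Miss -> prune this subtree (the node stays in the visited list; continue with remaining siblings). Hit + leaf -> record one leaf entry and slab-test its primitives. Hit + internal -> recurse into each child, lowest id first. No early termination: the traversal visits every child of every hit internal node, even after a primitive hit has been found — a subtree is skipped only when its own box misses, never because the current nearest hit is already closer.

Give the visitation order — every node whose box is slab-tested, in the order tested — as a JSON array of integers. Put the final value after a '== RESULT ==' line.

Walk:
N0 x:[-1/3,40/3] y:[-3,33] z:[6,49/2] -> hit [6,40/3], descend [6, 14]
  N6 x:[25/3,40/3] y:[-1,33] z:[13/2,47/2] -> hit [25/3,40/3], descend [7, 9]
    N7 x:[25/3,40/3] y:[18,33] z:[13/2,47/2] -> miss, prune
    N9 x:[29/3,13] y:[-1,14] z:[17/2,18] -> hit [29/3,13], descend [1, 11]
      N1 x:[34/3,13] y:[-1,14] z:[17/2,12] -> hit [34/3,12] leaf, test {P8(miss), P18@t=34/3}
      N11 x:[29/3,38/3] y:[0,7] z:[25/2,18] -> miss, prune
  N14 x:[-1/3,28/3] y:[-3,27] z:[6,49/2] -> hit [6,28/3], descend [8, 10]
    N8 x:[4/3,25/3] y:[-3,23] z:[6,35/2] -> hit [6,25/3], descend [4, 12]
      N4 x:[4/3,25/3] y:[-3,23] z:[6,17] -> hit [6,25/3] leaf, test {P15(miss), P16(miss), P17(miss)}
      N12 x:[10/3,6] y:[-3,1] z:[12,35/2] -> miss, prune
    N10 x:[-1/3,28/3] y:[-2,27] z:[35/2,49/2] -> miss, prune

Summary -> nodes [0, 6, 7, 9, 1, 11, 14, 8, 4, 12, 10]; box-tests=11; leaf-entries=2; first=P18

== RESULT ==
[0, 6, 7, 9, 1, 11, 14, 8, 4, 12, 10]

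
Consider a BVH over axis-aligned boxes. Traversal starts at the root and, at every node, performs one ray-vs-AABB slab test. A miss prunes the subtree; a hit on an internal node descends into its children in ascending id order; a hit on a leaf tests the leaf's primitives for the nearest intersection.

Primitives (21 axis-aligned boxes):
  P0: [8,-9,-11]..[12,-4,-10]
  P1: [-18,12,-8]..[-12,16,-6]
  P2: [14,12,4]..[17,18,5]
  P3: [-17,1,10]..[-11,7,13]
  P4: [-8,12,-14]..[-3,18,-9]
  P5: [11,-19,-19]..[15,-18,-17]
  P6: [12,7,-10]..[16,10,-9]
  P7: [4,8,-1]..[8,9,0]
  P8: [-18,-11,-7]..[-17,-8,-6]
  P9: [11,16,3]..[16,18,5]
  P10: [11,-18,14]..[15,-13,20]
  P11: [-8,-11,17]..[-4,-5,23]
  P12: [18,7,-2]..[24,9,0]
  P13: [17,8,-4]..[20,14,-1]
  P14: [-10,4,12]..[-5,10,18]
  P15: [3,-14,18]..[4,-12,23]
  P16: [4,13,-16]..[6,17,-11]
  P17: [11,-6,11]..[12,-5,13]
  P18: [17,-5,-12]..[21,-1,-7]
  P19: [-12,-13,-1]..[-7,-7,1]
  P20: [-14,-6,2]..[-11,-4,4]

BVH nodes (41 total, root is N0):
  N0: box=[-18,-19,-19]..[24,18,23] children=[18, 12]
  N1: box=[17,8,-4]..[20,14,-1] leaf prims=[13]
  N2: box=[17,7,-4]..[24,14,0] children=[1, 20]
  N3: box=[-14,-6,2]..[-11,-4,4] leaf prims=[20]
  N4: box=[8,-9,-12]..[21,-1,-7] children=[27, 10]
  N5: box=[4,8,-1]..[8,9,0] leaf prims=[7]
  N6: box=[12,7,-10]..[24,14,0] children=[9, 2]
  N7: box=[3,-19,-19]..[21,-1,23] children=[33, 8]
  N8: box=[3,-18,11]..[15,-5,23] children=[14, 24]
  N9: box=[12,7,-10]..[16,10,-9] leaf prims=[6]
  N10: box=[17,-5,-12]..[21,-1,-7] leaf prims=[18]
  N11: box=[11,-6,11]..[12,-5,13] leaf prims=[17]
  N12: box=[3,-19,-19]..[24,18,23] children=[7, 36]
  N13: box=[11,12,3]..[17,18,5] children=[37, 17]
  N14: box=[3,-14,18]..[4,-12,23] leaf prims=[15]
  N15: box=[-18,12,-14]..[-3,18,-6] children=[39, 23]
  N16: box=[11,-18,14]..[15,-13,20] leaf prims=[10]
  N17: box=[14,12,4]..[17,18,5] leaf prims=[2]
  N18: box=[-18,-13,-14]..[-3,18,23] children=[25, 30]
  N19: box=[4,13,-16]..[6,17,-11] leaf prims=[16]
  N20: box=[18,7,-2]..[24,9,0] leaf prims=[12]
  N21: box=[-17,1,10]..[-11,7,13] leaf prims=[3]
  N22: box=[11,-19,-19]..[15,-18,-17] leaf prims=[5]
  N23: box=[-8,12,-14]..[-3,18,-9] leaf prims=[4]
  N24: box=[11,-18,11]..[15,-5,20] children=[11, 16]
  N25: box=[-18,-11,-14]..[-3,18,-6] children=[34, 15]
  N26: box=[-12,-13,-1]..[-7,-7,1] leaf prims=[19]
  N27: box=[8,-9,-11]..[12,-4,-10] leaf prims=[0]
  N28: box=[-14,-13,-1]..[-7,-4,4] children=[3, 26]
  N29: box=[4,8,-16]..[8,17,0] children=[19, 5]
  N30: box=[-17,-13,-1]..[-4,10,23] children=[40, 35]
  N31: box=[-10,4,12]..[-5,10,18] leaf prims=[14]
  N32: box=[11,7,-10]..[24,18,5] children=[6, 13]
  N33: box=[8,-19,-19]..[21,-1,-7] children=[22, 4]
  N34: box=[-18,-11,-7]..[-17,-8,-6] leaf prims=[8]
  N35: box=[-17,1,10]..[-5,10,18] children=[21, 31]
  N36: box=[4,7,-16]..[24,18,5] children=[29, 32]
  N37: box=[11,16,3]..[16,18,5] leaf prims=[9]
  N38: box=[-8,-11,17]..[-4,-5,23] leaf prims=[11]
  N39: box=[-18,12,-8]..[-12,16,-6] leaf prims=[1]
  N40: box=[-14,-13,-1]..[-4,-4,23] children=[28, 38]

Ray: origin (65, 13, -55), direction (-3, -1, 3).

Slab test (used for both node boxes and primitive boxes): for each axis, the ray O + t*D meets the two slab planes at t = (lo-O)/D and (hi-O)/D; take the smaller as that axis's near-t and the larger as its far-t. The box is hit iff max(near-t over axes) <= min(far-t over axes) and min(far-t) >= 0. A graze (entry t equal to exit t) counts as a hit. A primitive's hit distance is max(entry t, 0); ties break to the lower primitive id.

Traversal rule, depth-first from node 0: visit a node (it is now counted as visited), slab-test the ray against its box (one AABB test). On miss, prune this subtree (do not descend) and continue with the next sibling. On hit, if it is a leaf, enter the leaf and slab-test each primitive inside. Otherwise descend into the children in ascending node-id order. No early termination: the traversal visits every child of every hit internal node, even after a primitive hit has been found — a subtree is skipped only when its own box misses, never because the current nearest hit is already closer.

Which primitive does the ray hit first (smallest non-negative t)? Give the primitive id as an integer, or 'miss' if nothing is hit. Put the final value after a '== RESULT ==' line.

Trace the traversal:
N0 x:[41/3,83/3] y:[-5,32] z:[12,26] -> hit [41/3,26], descend [12, 18]
  N12 x:[41/3,62/3] y:[-5,32] z:[12,26] -> hit [41/3,62/3], descend [7, 36]
    N7 x:[44/3,62/3] y:[14,32] z:[12,26] -> hit [44/3,62/3], descend [8, 33]
      N8 x:[50/3,62/3] y:[18,31] z:[22,26] -> miss, prune
      N33 x:[44/3,19] y:[14,32] z:[12,16] -> hit [44/3,16], descend [4, 22]
        N4 x:[44/3,19] y:[14,22] z:[43/3,16] -> hit [44/3,16], descend [10, 27]
          N10 x:[44/3,16] y:[14,18] z:[43/3,16] -> hit [44/3,16] leaf, test {P18@t=44/3}
          N27 x:[53/3,19] y:[17,22] z:[44/3,15] -> miss, prune
        N22 x:[50/3,18] y:[31,32] z:[12,38/3] -> miss, prune
    N36 x:[41/3,61/3] y:[-5,6] z:[13,20] -> miss, prune
  N18 x:[68/3,83/3] y:[-5,26] z:[41/3,26] -> hit [68/3,26], descend [25, 30]
    N25 x:[68/3,83/3] y:[-5,24] z:[41/3,49/3] -> miss, prune
    N30 x:[23,82/3] y:[3,26] z:[18,26] -> hit [23,26], descend [35, 40]
      N35 x:[70/3,82/3] y:[3,12] z:[65/3,73/3] -> miss, prune
      N40 x:[23,79/3] y:[17,26] z:[18,26] -> hit [23,26], descend [28, 38]
        N28 x:[24,79/3] y:[17,26] z:[18,59/3] -> miss, prune
        N38 x:[23,73/3] y:[18,24] z:[24,26] -> hit [24,24] leaf, test {P11@t=24}

Summary -> nodes [0, 12, 7, 8, 33, 4, 10, 27, 22, 36, 18, 25, 30, 35, 40, 28, 38]; box-tests=17; leaf-entries=2; first=P18

== RESULT ==
18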